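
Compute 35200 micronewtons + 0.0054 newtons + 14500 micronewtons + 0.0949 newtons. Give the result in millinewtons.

In millinewtons:
  35200 micronewtons = 35200 × 10^-3 millinewtons = 35.2
  0.0054 newtons = 0.0054 × 10^3 millinewtons = 5.4
  14500 micronewtons = 14500 × 10^-3 millinewtons = 14.5
  0.0949 newtons = 0.0949 × 10^3 millinewtons = 94.9
Sum: 35.2 + 5.4 + 14.5 + 94.9 = 150

150 millinewtons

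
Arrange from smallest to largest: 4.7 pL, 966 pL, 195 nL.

4.7 pL = 0.0000000000047 L
966 pL = 0.000000000966 L
195 nL = 0.000000195 L

4.7 pL < 966 pL < 195 nL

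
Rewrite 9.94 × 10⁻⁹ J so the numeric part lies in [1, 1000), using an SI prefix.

= 9.94 × 10⁻⁹ J; 10⁻⁹ is nano.

9.94 nJ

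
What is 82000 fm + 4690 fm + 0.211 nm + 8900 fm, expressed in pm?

306.59 pm

In pm:
  82000 fm = 82000e-3 pm = 82
  4690 fm = 4690e-3 pm = 4.69
  0.211 nm = 0.211e3 pm = 211
  8900 fm = 8900e-3 pm = 8.9
Sum: 82 + 4.69 + 211 + 8.9 = 306.59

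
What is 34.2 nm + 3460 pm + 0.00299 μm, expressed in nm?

In nm:
  34.2 nm → 34.2
  3460 pm = 3460 × 10⁻³ nm = 3.46
  0.00299 μm = 0.00299 × 10³ nm = 2.99
Sum: 34.2 + 3.46 + 2.99 = 40.65

40.65 nm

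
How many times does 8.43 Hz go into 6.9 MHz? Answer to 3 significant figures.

819000

(6.9 × 10⁶) / (8.43) = 0.8185 × 10⁶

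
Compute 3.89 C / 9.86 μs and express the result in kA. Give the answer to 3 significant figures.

395 kA

(3.89) / (9.86 × 10⁻⁶) = 0.39452 × 10⁶ A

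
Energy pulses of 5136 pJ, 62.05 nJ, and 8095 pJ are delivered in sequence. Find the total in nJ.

In nJ:
  5136 pJ = 5136 × 10^-3 nJ = 5.136
  62.05 nJ → 62.05
  8095 pJ = 8095 × 10^-3 nJ = 8.095
Sum: 5.136 + 62.05 + 8.095 = 75.281

75.281 nJ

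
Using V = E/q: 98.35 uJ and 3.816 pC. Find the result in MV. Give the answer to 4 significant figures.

(98.35 × 10⁻⁶) / (3.816 × 10⁻¹²) = 25.7731 × 10⁶ V

25.77 MV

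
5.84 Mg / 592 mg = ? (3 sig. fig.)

(5.84 × 10⁶) / (592 × 10⁻³) = 0.009865 × 10⁹

9860000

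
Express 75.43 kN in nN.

75430000000000 nN

kilo = 10³, nano = 10⁻⁹; factor is 10¹².
75.43 × 10¹² = 75430000000000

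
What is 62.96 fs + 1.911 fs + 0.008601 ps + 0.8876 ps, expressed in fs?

In fs:
  62.96 fs → 62.96
  1.911 fs → 1.911
  0.008601 ps = 0.008601e3 fs = 8.601
  0.8876 ps = 0.8876e3 fs = 887.6
Sum: 62.96 + 1.911 + 8.601 + 887.6 = 961.072

961.072 fs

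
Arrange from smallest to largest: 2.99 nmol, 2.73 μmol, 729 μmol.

2.99 nmol = 0.00000000299 mol
2.73 μmol = 0.00000273 mol
729 μmol = 0.000729 mol

2.99 nmol < 2.73 μmol < 729 μmol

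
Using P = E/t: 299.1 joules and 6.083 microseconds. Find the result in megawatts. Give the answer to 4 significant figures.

49.17 megawatts

(299.1) / (6.083 × 10^-6) = 49.1698 × 10^6 W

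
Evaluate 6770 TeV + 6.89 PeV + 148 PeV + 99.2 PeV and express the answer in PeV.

260.86 PeV

In PeV:
  6770 TeV = 6770 × 10⁻³ PeV = 6.77
  6.89 PeV → 6.89
  148 PeV → 148
  99.2 PeV → 99.2
Sum: 6.77 + 6.89 + 148 + 99.2 = 260.86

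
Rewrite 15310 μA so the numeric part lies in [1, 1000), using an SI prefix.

= 15.31 × 10⁻³ A; 10⁻³ is milli.

15.31 mA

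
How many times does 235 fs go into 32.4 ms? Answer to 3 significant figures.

(32.4 × 10^-3) / (235 × 10^-15) = 0.1379 × 10^12

138000000000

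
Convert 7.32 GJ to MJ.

giga = 10⁹, mega = 10⁶; factor is 10³.
7.32 × 10³ = 7320

7320 MJ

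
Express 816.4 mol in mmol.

(no prefix) = 1e0, milli = 1e-3; factor is 1e3.
816.4 × 1e3 = 816400

816400 mmol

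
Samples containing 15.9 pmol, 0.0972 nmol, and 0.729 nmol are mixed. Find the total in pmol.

842.1 pmol

In pmol:
  15.9 pmol → 15.9
  0.0972 nmol = 0.0972e3 pmol = 97.2
  0.729 nmol = 0.729e3 pmol = 729
Sum: 15.9 + 97.2 + 729 = 842.1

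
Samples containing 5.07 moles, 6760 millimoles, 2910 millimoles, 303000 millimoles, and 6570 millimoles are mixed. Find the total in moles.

324.31 moles

In moles:
  5.07 moles → 5.07
  6760 millimoles = 6760 × 10^-3 moles = 6.76
  2910 millimoles = 2910 × 10^-3 moles = 2.91
  303000 millimoles = 303000 × 10^-3 moles = 303
  6570 millimoles = 6570 × 10^-3 moles = 6.57
Sum: 5.07 + 6.76 + 2.91 + 303 + 6.57 = 324.31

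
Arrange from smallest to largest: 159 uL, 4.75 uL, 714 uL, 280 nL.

159 uL = 0.000159 L
4.75 uL = 0.00000475 L
714 uL = 0.000714 L
280 nL = 0.00000028 L

280 nL < 4.75 uL < 159 uL < 714 uL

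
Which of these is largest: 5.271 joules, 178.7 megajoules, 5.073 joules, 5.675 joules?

5.271 joules = 5.271 joules
178.7 megajoules = 178700000 joules
5.073 joules = 5.073 joules
5.675 joules = 5.675 joules

178.7 megajoules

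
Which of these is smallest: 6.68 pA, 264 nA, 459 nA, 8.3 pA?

6.68 pA

6.68 pA = 0.00000000000668 A
264 nA = 0.000000264 A
459 nA = 0.000000459 A
8.3 pA = 0.0000000000083 A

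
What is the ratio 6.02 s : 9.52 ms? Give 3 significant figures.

632

(6.02) / (9.52 × 10⁻³) = 0.6324 × 10³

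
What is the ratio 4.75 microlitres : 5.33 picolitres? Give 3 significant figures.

891000

(4.75 × 10⁻⁶) / (5.33 × 10⁻¹²) = 0.8912 × 10⁶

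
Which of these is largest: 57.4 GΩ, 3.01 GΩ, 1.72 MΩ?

57.4 GΩ = 57400000000 Ω
3.01 GΩ = 3010000000 Ω
1.72 MΩ = 1720000 Ω

57.4 GΩ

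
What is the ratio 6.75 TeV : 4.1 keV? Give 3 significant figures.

1650000000

(6.75e12) / (4.1e3) = 1.646e9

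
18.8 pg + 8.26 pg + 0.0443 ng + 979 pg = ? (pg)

1050.36 pg

In pg:
  18.8 pg → 18.8
  8.26 pg → 8.26
  0.0443 ng = 0.0443 × 10³ pg = 44.3
  979 pg → 979
Sum: 18.8 + 8.26 + 44.3 + 979 = 1050.36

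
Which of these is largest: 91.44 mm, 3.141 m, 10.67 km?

10.67 km

91.44 mm = 0.09144 m
3.141 m = 3.141 m
10.67 km = 10670 m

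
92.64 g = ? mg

(no prefix) = 10^0, milli = 10^-3; factor is 10^3.
92.64 × 10^3 = 92640

92640 mg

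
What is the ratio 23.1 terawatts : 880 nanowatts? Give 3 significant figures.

26200000000000000000

(23.1 × 10¹²) / (880 × 10⁻⁹) = 0.02625 × 10²¹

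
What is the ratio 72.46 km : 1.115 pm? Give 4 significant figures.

64990000000000000

(72.46e3) / (1.115e-12) = 64.987e15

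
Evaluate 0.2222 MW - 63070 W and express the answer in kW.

159.13 kW

In kW:
  0.2222 MW = 0.2222 × 10^3 kW = 222.2
  63070 W = 63070 × 10^-3 kW = 63.07
Difference: 222.2 - 63.07 = 159.13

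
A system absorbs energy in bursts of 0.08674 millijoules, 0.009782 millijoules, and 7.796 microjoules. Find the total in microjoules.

In microjoules:
  0.08674 millijoules = 0.08674 × 10³ microjoules = 86.74
  0.009782 millijoules = 0.009782 × 10³ microjoules = 9.782
  7.796 microjoules → 7.796
Sum: 86.74 + 9.782 + 7.796 = 104.318

104.318 microjoules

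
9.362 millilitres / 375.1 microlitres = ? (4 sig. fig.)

24.96

(9.362 × 10^-3) / (375.1 × 10^-6) = 0.024959 × 10^3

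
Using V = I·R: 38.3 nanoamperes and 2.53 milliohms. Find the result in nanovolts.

0.096899 nanovolts

38.3 × 10⁻⁹ × 2.53 × 10⁻³ = 96.899 × 10⁻¹² V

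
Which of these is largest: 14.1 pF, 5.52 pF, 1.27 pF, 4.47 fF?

14.1 pF

14.1 pF = 0.0000000000141 F
5.52 pF = 0.00000000000552 F
1.27 pF = 0.00000000000127 F
4.47 fF = 0.00000000000000447 F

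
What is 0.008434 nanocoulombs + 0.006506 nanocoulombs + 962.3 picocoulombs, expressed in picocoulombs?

977.24 picocoulombs

In picocoulombs:
  0.008434 nanocoulombs = 0.008434e3 picocoulombs = 8.434
  0.006506 nanocoulombs = 0.006506e3 picocoulombs = 6.506
  962.3 picocoulombs → 962.3
Sum: 8.434 + 6.506 + 962.3 = 977.24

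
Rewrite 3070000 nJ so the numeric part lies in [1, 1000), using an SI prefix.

= 3.07 × 10^-3 J; 10^-3 is milli.

3.07 mJ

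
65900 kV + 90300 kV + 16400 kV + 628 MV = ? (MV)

800.6 MV

In MV:
  65900 kV = 65900e-3 MV = 65.9
  90300 kV = 90300e-3 MV = 90.3
  16400 kV = 16400e-3 MV = 16.4
  628 MV → 628
Sum: 65.9 + 90.3 + 16.4 + 628 = 800.6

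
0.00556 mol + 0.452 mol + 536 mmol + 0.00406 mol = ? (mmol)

997.62 mmol

In mmol:
  0.00556 mol = 0.00556e3 mmol = 5.56
  0.452 mol = 0.452e3 mmol = 452
  536 mmol → 536
  0.00406 mol = 0.00406e3 mmol = 4.06
Sum: 5.56 + 452 + 536 + 4.06 = 997.62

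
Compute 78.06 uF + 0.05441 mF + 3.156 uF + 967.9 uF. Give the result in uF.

In uF:
  78.06 uF → 78.06
  0.05441 mF = 0.05441e3 uF = 54.41
  3.156 uF → 3.156
  967.9 uF → 967.9
Sum: 78.06 + 54.41 + 3.156 + 967.9 = 1103.526

1103.526 uF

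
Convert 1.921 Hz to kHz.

0.001921 kHz

(no prefix) = 10^0, kilo = 10^3; factor is 10^-3.
1.921 × 10^-3 = 0.001921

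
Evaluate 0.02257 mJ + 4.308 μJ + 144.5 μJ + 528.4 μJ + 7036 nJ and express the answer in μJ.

706.814 μJ

In μJ:
  0.02257 mJ = 0.02257 × 10³ μJ = 22.57
  4.308 μJ → 4.308
  144.5 μJ → 144.5
  528.4 μJ → 528.4
  7036 nJ = 7036 × 10⁻³ μJ = 7.036
Sum: 22.57 + 4.308 + 144.5 + 528.4 + 7.036 = 706.814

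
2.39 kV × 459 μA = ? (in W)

2.39e3 × 459e-6 = 1097.01e-3 W

1.09701 W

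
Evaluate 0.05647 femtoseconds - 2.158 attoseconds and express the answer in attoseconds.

In attoseconds:
  0.05647 femtoseconds = 0.05647 × 10³ attoseconds = 56.47
  2.158 attoseconds → 2.158
Difference: 56.47 - 2.158 = 54.312

54.312 attoseconds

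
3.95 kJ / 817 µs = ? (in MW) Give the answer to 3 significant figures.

(3.95 × 10^3) / (817 × 10^-6) = 0.0048348 × 10^9 W

4.83 MW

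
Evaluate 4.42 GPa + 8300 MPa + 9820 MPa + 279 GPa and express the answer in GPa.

301.54 GPa

In GPa:
  4.42 GPa → 4.42
  8300 MPa = 8300 × 10^-3 GPa = 8.3
  9820 MPa = 9820 × 10^-3 GPa = 9.82
  279 GPa → 279
Sum: 4.42 + 8.3 + 9.82 + 279 = 301.54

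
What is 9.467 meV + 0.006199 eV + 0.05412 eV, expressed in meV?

In meV:
  9.467 meV → 9.467
  0.006199 eV = 0.006199 × 10^3 meV = 6.199
  0.05412 eV = 0.05412 × 10^3 meV = 54.12
Sum: 9.467 + 6.199 + 54.12 = 69.786

69.786 meV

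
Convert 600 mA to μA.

600000 μA

milli = 10^-3, micro = 10^-6; factor is 10^3.
600 × 10^3 = 600000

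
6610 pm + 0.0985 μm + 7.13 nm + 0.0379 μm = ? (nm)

150.14 nm

In nm:
  6610 pm = 6610 × 10⁻³ nm = 6.61
  0.0985 μm = 0.0985 × 10³ nm = 98.5
  7.13 nm → 7.13
  0.0379 μm = 0.0379 × 10³ nm = 37.9
Sum: 6.61 + 98.5 + 7.13 + 37.9 = 150.14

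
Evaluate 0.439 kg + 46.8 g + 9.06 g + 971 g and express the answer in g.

1465.86 g

In g:
  0.439 kg = 0.439e3 g = 439
  46.8 g → 46.8
  9.06 g → 9.06
  971 g → 971
Sum: 439 + 46.8 + 9.06 + 971 = 1465.86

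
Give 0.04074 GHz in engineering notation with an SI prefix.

= 40.74 × 10^6 Hz; 10^6 is mega.

40.74 MHz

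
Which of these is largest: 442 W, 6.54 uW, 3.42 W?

442 W = 442 W
6.54 uW = 0.00000654 W
3.42 W = 3.42 W

442 W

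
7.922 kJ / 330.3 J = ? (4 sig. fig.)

(7.922 × 10^3) / (330.3) = 0.023984 × 10^3

23.98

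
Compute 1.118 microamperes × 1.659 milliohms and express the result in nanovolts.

1.854762 nanovolts

1.118 × 10^-6 × 1.659 × 10^-3 = 1.854762 × 10^-9 V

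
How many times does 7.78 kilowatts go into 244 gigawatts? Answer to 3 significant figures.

31400000

(244e9) / (7.78e3) = 31.36e6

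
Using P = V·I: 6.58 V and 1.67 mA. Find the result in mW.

10.9886 mW

6.58 × 1.67e-3 = 10.9886e-3 W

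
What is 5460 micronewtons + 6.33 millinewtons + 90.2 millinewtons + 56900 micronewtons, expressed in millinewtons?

In millinewtons:
  5460 micronewtons = 5460 × 10⁻³ millinewtons = 5.46
  6.33 millinewtons → 6.33
  90.2 millinewtons → 90.2
  56900 micronewtons = 56900 × 10⁻³ millinewtons = 56.9
Sum: 5.46 + 6.33 + 90.2 + 56.9 = 158.89

158.89 millinewtons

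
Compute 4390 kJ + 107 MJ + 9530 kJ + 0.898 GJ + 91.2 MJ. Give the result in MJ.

In MJ:
  4390 kJ = 4390 × 10^-3 MJ = 4.39
  107 MJ → 107
  9530 kJ = 9530 × 10^-3 MJ = 9.53
  0.898 GJ = 0.898 × 10^3 MJ = 898
  91.2 MJ → 91.2
Sum: 4.39 + 107 + 9.53 + 898 + 91.2 = 1110.12

1110.12 MJ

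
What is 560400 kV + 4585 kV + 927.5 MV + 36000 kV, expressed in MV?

1528.485 MV

In MV:
  560400 kV = 560400e-3 MV = 560.4
  4585 kV = 4585e-3 MV = 4.585
  927.5 MV → 927.5
  36000 kV = 36000e-3 MV = 36
Sum: 560.4 + 4.585 + 927.5 + 36 = 1528.485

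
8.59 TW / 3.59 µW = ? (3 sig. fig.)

2390000000000000000

(8.59 × 10¹²) / (3.59 × 10⁻⁶) = 2.393 × 10¹⁸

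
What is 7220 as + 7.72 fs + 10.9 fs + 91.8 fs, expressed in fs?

117.64 fs

In fs:
  7220 as = 7220e-3 fs = 7.22
  7.72 fs → 7.72
  10.9 fs → 10.9
  91.8 fs → 91.8
Sum: 7.22 + 7.72 + 10.9 + 91.8 = 117.64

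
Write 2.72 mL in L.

milli = 10⁻³, (no prefix) = 10⁰; factor is 10⁻³.
2.72 × 10⁻³ = 0.00272

0.00272 L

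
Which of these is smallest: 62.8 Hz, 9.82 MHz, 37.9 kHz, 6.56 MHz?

62.8 Hz

62.8 Hz = 62.8 Hz
9.82 MHz = 9820000 Hz
37.9 kHz = 37900 Hz
6.56 MHz = 6560000 Hz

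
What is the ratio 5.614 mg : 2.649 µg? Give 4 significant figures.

(5.614e-3) / (2.649e-6) = 2.1193e3

2119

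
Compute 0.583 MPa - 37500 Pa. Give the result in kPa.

545.5 kPa

In kPa:
  0.583 MPa = 0.583e3 kPa = 583
  37500 Pa = 37500e-3 kPa = 37.5
Difference: 583 - 37.5 = 545.5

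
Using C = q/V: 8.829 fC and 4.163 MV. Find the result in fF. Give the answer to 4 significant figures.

(8.829 × 10^-15) / (4.163 × 10^6) = 2.12083 × 10^-21 F

0.000002121 fF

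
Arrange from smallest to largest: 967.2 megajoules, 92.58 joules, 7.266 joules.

967.2 megajoules = 967200000 joules
92.58 joules = 92.58 joules
7.266 joules = 7.266 joules

7.266 joules < 92.58 joules < 967.2 megajoules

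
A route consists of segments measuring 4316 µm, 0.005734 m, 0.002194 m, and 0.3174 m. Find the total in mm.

In mm:
  4316 µm = 4316e-3 mm = 4.316
  0.005734 m = 0.005734e3 mm = 5.734
  0.002194 m = 0.002194e3 mm = 2.194
  0.3174 m = 0.3174e3 mm = 317.4
Sum: 4.316 + 5.734 + 2.194 + 317.4 = 329.644

329.644 mm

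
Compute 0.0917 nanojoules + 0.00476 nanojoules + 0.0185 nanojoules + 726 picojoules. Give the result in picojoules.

In picojoules:
  0.0917 nanojoules = 0.0917e3 picojoules = 91.7
  0.00476 nanojoules = 0.00476e3 picojoules = 4.76
  0.0185 nanojoules = 0.0185e3 picojoules = 18.5
  726 picojoules → 726
Sum: 91.7 + 4.76 + 18.5 + 726 = 840.96

840.96 picojoules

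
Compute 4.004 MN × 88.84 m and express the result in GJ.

0.35571536 GJ

4.004e6 × 88.84 = 355.71536e6 J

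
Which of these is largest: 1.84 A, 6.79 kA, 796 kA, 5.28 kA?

796 kA

1.84 A = 1.84 A
6.79 kA = 6790 A
796 kA = 796000 A
5.28 kA = 5280 A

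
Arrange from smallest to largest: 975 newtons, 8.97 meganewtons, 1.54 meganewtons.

975 newtons = 975 newtons
8.97 meganewtons = 8970000 newtons
1.54 meganewtons = 1540000 newtons

975 newtons < 1.54 meganewtons < 8.97 meganewtons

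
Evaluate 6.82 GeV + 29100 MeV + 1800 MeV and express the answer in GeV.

In GeV:
  6.82 GeV → 6.82
  29100 MeV = 29100e-3 GeV = 29.1
  1800 MeV = 1800e-3 GeV = 1.8
Sum: 6.82 + 29.1 + 1.8 = 37.72

37.72 GeV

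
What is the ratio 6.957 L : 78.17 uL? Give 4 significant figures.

89000

(6.957) / (78.17 × 10⁻⁶) = 0.088998 × 10⁶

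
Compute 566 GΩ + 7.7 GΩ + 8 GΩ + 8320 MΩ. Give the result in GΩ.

590.02 GΩ

In GΩ:
  566 GΩ → 566
  7.7 GΩ → 7.7
  8 GΩ → 8
  8320 MΩ = 8320 × 10^-3 GΩ = 8.32
Sum: 566 + 7.7 + 8 + 8.32 = 590.02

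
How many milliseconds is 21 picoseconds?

0.000000021 milliseconds

pico = 10^-12, milli = 10^-3; factor is 10^-9.
21 × 10^-9 = 0.000000021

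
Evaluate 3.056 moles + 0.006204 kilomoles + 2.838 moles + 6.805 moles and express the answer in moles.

In moles:
  3.056 moles → 3.056
  0.006204 kilomoles = 0.006204 × 10^3 moles = 6.204
  2.838 moles → 2.838
  6.805 moles → 6.805
Sum: 3.056 + 6.204 + 2.838 + 6.805 = 18.903

18.903 moles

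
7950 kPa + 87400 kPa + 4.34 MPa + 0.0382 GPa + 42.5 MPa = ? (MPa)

180.39 MPa

In MPa:
  7950 kPa = 7950 × 10⁻³ MPa = 7.95
  87400 kPa = 87400 × 10⁻³ MPa = 87.4
  4.34 MPa → 4.34
  0.0382 GPa = 0.0382 × 10³ MPa = 38.2
  42.5 MPa → 42.5
Sum: 7.95 + 87.4 + 4.34 + 38.2 + 42.5 = 180.39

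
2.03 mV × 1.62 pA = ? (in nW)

2.03e-3 × 1.62e-12 = 3.2886e-15 W

0.0000032886 nW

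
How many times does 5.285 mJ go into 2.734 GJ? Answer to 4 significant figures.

(2.734 × 10⁹) / (5.285 × 10⁻³) = 0.51731 × 10¹²

517300000000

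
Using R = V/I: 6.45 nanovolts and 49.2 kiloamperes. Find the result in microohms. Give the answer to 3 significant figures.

0.000000131 microohms

(6.45e-9) / (49.2e3) = 0.1311e-12 Ω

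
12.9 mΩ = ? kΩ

0.0000129 kΩ

milli = 10⁻³, kilo = 10³; factor is 10⁻⁶.
12.9 × 10⁻⁶ = 0.0000129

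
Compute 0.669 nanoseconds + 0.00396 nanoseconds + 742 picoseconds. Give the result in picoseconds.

In picoseconds:
  0.669 nanoseconds = 0.669 × 10³ picoseconds = 669
  0.00396 nanoseconds = 0.00396 × 10³ picoseconds = 3.96
  742 picoseconds → 742
Sum: 669 + 3.96 + 742 = 1414.96

1414.96 picoseconds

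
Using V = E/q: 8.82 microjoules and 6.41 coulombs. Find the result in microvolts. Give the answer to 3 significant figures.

(8.82 × 10^-6) / (6.41) = 1.376 × 10^-6 V

1.38 microvolts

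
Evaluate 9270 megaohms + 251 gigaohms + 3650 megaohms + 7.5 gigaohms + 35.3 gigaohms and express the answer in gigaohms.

In gigaohms:
  9270 megaohms = 9270 × 10^-3 gigaohms = 9.27
  251 gigaohms → 251
  3650 megaohms = 3650 × 10^-3 gigaohms = 3.65
  7.5 gigaohms → 7.5
  35.3 gigaohms → 35.3
Sum: 9.27 + 251 + 3.65 + 7.5 + 35.3 = 306.72

306.72 gigaohms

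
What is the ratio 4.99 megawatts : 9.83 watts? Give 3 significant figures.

(4.99 × 10⁶) / (9.83) = 0.5076 × 10⁶

508000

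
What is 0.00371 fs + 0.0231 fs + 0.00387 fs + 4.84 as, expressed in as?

35.52 as

In as:
  0.00371 fs = 0.00371 × 10³ as = 3.71
  0.0231 fs = 0.0231 × 10³ as = 23.1
  0.00387 fs = 0.00387 × 10³ as = 3.87
  4.84 as → 4.84
Sum: 3.71 + 23.1 + 3.87 + 4.84 = 35.52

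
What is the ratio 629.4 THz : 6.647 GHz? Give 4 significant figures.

94690

(629.4 × 10¹²) / (6.647 × 10⁹) = 94.689 × 10³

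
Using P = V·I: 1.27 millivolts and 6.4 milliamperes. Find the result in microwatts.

8.128 microwatts

1.27 × 10⁻³ × 6.4 × 10⁻³ = 8.128 × 10⁻⁶ W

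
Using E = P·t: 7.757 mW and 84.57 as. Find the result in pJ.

7.757 × 10⁻³ × 84.57 × 10⁻¹⁸ = 656.00949 × 10⁻²¹ J

0.00000065600949 pJ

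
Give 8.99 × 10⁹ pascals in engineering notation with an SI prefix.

= 8.99 × 10⁹ pascals; 10⁹ is giga.

8.99 gigapascals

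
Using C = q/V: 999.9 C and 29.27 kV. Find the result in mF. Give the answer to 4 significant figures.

(999.9) / (29.27e3) = 34.1613e-3 F

34.16 mF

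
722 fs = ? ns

0.000722 ns

femto = 1e-15, nano = 1e-9; factor is 1e-6.
722 × 1e-6 = 0.000722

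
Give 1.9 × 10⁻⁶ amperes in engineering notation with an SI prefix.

1.9 microamperes

= 1.9 × 10⁻⁶ amperes; 10⁻⁶ is micro.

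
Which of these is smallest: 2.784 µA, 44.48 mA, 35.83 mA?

2.784 µA

2.784 µA = 0.000002784 A
44.48 mA = 0.04448 A
35.83 mA = 0.03583 A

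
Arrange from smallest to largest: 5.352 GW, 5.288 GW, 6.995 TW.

5.352 GW = 5352000000 W
5.288 GW = 5288000000 W
6.995 TW = 6995000000000 W

5.288 GW < 5.352 GW < 6.995 TW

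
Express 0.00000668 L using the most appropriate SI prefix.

= 6.68 × 10⁻⁶ L; 10⁻⁶ is micro.

6.68 uL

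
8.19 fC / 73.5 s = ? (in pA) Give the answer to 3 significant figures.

0.000111 pA

(8.19 × 10⁻¹⁵) / (73.5) = 0.11143 × 10⁻¹⁵ A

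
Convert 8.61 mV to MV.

milli = 1e-3, mega = 1e6; factor is 1e-9.
8.61 × 1e-9 = 0.00000000861

0.00000000861 MV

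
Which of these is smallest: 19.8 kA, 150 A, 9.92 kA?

150 A

19.8 kA = 19800 A
150 A = 150 A
9.92 kA = 9920 A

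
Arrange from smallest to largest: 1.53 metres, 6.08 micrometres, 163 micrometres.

1.53 metres = 1.53 metres
6.08 micrometres = 0.00000608 metres
163 micrometres = 0.000163 metres

6.08 micrometres < 163 micrometres < 1.53 metres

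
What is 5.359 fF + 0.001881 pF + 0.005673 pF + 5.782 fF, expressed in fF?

18.695 fF

In fF:
  5.359 fF → 5.359
  0.001881 pF = 0.001881e3 fF = 1.881
  0.005673 pF = 0.005673e3 fF = 5.673
  5.782 fF → 5.782
Sum: 5.359 + 1.881 + 5.673 + 5.782 = 18.695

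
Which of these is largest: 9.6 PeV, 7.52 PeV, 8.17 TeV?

9.6 PeV = 9600000000000000 eV
7.52 PeV = 7520000000000000 eV
8.17 TeV = 8170000000000 eV

9.6 PeV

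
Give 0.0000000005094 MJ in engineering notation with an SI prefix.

= 509.4 × 10^-6 J; 10^-6 is micro.

509.4 uJ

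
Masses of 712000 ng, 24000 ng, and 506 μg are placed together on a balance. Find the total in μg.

1242 μg

In μg:
  712000 ng = 712000 × 10^-3 μg = 712
  24000 ng = 24000 × 10^-3 μg = 24
  506 μg → 506
Sum: 712 + 24 + 506 = 1242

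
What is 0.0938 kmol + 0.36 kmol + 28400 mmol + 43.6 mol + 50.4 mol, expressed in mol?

In mol:
  0.0938 kmol = 0.0938 × 10³ mol = 93.8
  0.36 kmol = 0.36 × 10³ mol = 360
  28400 mmol = 28400 × 10⁻³ mol = 28.4
  43.6 mol → 43.6
  50.4 mol → 50.4
Sum: 93.8 + 360 + 28.4 + 43.6 + 50.4 = 576.2

576.2 mol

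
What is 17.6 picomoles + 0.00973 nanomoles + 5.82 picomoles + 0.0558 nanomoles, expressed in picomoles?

88.95 picomoles

In picomoles:
  17.6 picomoles → 17.6
  0.00973 nanomoles = 0.00973 × 10^3 picomoles = 9.73
  5.82 picomoles → 5.82
  0.0558 nanomoles = 0.0558 × 10^3 picomoles = 55.8
Sum: 17.6 + 9.73 + 5.82 + 55.8 = 88.95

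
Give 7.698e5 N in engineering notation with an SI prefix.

= 769.8e3 N; 1e3 is kilo.

769.8 kN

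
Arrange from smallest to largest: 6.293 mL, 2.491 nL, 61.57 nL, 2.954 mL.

2.491 nL < 61.57 nL < 2.954 mL < 6.293 mL

6.293 mL = 0.006293 L
2.491 nL = 0.000000002491 L
61.57 nL = 0.00000006157 L
2.954 mL = 0.002954 L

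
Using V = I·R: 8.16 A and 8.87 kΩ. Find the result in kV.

72.3792 kV

8.16 × 8.87e3 = 72.3792e3 V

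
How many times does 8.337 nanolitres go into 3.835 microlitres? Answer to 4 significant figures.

460.0

(3.835 × 10^-6) / (8.337 × 10^-9) = 0.46 × 10^3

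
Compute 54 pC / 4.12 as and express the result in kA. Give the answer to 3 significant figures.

(54 × 10⁻¹²) / (4.12 × 10⁻¹⁸) = 13.107 × 10⁶ A

13100 kA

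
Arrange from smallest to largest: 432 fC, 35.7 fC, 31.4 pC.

35.7 fC < 432 fC < 31.4 pC

432 fC = 0.000000000000432 C
35.7 fC = 0.0000000000000357 C
31.4 pC = 0.0000000000314 C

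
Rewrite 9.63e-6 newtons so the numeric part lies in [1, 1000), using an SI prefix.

= 9.63e-6 newtons; 1e-6 is micro.

9.63 micronewtons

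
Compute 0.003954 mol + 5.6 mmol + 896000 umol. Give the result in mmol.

905.554 mmol

In mmol:
  0.003954 mol = 0.003954 × 10^3 mmol = 3.954
  5.6 mmol → 5.6
  896000 umol = 896000 × 10^-3 mmol = 896
Sum: 3.954 + 5.6 + 896 = 905.554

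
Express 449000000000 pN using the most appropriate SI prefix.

= 449 × 10^-3 N; 10^-3 is milli.

449 mN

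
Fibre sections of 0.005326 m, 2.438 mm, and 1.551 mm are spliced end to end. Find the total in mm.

In mm:
  0.005326 m = 0.005326 × 10^3 mm = 5.326
  2.438 mm → 2.438
  1.551 mm → 1.551
Sum: 5.326 + 2.438 + 1.551 = 9.315

9.315 mm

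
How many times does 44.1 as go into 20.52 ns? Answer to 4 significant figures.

465300000

(20.52 × 10⁻⁹) / (44.1 × 10⁻¹⁸) = 0.46531 × 10⁹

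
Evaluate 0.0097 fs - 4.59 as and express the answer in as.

5.11 as

In as:
  0.0097 fs = 0.0097e3 as = 9.7
  4.59 as → 4.59
Difference: 9.7 - 4.59 = 5.11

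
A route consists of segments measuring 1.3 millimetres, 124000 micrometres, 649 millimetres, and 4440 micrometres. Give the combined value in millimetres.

778.74 millimetres

In millimetres:
  1.3 millimetres → 1.3
  124000 micrometres = 124000 × 10⁻³ millimetres = 124
  649 millimetres → 649
  4440 micrometres = 4440 × 10⁻³ millimetres = 4.44
Sum: 1.3 + 124 + 649 + 4.44 = 778.74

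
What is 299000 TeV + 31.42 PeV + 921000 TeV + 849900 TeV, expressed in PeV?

In PeV:
  299000 TeV = 299000e-3 PeV = 299
  31.42 PeV → 31.42
  921000 TeV = 921000e-3 PeV = 921
  849900 TeV = 849900e-3 PeV = 849.9
Sum: 299 + 31.42 + 921 + 849.9 = 2101.32

2101.32 PeV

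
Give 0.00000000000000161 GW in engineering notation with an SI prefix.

1.61 µW

= 1.61 × 10⁻⁶ W; 10⁻⁶ is micro.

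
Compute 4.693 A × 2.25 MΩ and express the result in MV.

4.693 × 2.25 × 10⁶ = 10.55925 × 10⁶ V

10.55925 MV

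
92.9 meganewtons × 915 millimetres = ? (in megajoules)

92.9 × 10⁶ × 915 × 10⁻³ = 85003.5 × 10³ J

85.0035 megajoules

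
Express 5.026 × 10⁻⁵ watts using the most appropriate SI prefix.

= 50.26 × 10⁻⁶ watts; 10⁻⁶ is micro.

50.26 microwatts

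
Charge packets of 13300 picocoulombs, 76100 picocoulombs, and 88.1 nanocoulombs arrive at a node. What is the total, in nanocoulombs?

177.5 nanocoulombs

In nanocoulombs:
  13300 picocoulombs = 13300 × 10⁻³ nanocoulombs = 13.3
  76100 picocoulombs = 76100 × 10⁻³ nanocoulombs = 76.1
  88.1 nanocoulombs → 88.1
Sum: 13.3 + 76.1 + 88.1 = 177.5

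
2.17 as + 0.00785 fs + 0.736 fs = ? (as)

In as:
  2.17 as → 2.17
  0.00785 fs = 0.00785e3 as = 7.85
  0.736 fs = 0.736e3 as = 736
Sum: 2.17 + 7.85 + 736 = 746.02

746.02 as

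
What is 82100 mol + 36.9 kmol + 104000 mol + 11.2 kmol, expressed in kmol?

In kmol:
  82100 mol = 82100e-3 kmol = 82.1
  36.9 kmol → 36.9
  104000 mol = 104000e-3 kmol = 104
  11.2 kmol → 11.2
Sum: 82.1 + 36.9 + 104 + 11.2 = 234.2

234.2 kmol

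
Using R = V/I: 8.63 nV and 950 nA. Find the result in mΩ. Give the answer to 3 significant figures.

(8.63 × 10⁻⁹) / (950 × 10⁻⁹) = 0.0090842 Ω

9.08 mΩ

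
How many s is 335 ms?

milli = 10^-3, (no prefix) = 10^0; factor is 10^-3.
335 × 10^-3 = 0.335

0.335 s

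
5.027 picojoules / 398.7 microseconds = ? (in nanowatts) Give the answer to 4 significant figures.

(5.027 × 10⁻¹²) / (398.7 × 10⁻⁶) = 0.0126085 × 10⁻⁶ W

12.61 nanowatts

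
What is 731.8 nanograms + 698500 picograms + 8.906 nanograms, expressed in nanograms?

1439.206 nanograms

In nanograms:
  731.8 nanograms → 731.8
  698500 picograms = 698500 × 10⁻³ nanograms = 698.5
  8.906 nanograms → 8.906
Sum: 731.8 + 698.5 + 8.906 = 1439.206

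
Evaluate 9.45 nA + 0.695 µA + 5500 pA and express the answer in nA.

709.95 nA

In nA:
  9.45 nA → 9.45
  0.695 µA = 0.695e3 nA = 695
  5500 pA = 5500e-3 nA = 5.5
Sum: 9.45 + 695 + 5.5 = 709.95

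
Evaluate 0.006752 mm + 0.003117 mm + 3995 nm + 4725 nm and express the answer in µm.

In µm:
  0.006752 mm = 0.006752 × 10³ µm = 6.752
  0.003117 mm = 0.003117 × 10³ µm = 3.117
  3995 nm = 3995 × 10⁻³ µm = 3.995
  4725 nm = 4725 × 10⁻³ µm = 4.725
Sum: 6.752 + 3.117 + 3.995 + 4.725 = 18.589

18.589 µm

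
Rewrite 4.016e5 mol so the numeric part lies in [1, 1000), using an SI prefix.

= 401.6e3 mol; 1e3 is kilo.

401.6 kmol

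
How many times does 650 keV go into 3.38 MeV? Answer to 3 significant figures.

(3.38 × 10^6) / (650 × 10^3) = 0.0052 × 10^3

5.20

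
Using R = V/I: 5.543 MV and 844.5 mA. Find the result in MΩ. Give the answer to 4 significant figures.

(5.543 × 10⁶) / (844.5 × 10⁻³) = 0.00656365 × 10⁹ Ω

6.564 MΩ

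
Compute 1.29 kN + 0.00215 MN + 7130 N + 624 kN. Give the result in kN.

634.57 kN

In kN:
  1.29 kN → 1.29
  0.00215 MN = 0.00215 × 10^3 kN = 2.15
  7130 N = 7130 × 10^-3 kN = 7.13
  624 kN → 624
Sum: 1.29 + 2.15 + 7.13 + 624 = 634.57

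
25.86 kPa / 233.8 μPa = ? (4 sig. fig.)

110600000

(25.86 × 10^3) / (233.8 × 10^-6) = 0.11061 × 10^9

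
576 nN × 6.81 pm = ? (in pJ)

0.00000392256 pJ

576 × 10⁻⁹ × 6.81 × 10⁻¹² = 3922.56 × 10⁻²¹ J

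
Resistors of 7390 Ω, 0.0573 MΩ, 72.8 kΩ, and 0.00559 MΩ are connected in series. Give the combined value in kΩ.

In kΩ:
  7390 Ω = 7390 × 10⁻³ kΩ = 7.39
  0.0573 MΩ = 0.0573 × 10³ kΩ = 57.3
  72.8 kΩ → 72.8
  0.00559 MΩ = 0.00559 × 10³ kΩ = 5.59
Sum: 7.39 + 57.3 + 72.8 + 5.59 = 143.08

143.08 kΩ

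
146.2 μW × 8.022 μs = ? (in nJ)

146.2 × 10⁻⁶ × 8.022 × 10⁻⁶ = 1172.8164 × 10⁻¹² J

1.1728164 nJ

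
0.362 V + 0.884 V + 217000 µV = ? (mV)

1463 mV

In mV:
  0.362 V = 0.362 × 10^3 mV = 362
  0.884 V = 0.884 × 10^3 mV = 884
  217000 µV = 217000 × 10^-3 mV = 217
Sum: 362 + 884 + 217 = 1463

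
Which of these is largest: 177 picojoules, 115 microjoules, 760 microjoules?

760 microjoules

177 picojoules = 0.000000000177 joules
115 microjoules = 0.000115 joules
760 microjoules = 0.00076 joules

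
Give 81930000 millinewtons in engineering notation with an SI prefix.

81.93 kilonewtons

= 81.93 × 10^3 newtons; 10^3 is kilo.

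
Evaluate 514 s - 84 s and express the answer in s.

In s:
  514 s → 514
  84 s → 84
Difference: 514 - 84 = 430

430 s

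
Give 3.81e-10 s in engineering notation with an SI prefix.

= 381e-12 s; 1e-12 is pico.

381 ps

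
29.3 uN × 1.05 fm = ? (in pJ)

0.000000030765 pJ

29.3 × 10^-6 × 1.05 × 10^-15 = 30.765 × 10^-21 J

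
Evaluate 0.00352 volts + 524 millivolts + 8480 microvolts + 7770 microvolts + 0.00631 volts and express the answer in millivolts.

550.08 millivolts

In millivolts:
  0.00352 volts = 0.00352e3 millivolts = 3.52
  524 millivolts → 524
  8480 microvolts = 8480e-3 millivolts = 8.48
  7770 microvolts = 7770e-3 millivolts = 7.77
  0.00631 volts = 0.00631e3 millivolts = 6.31
Sum: 3.52 + 524 + 8.48 + 7.77 + 6.31 = 550.08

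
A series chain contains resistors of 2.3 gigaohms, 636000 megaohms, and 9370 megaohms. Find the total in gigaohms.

647.67 gigaohms

In gigaohms:
  2.3 gigaohms → 2.3
  636000 megaohms = 636000e-3 gigaohms = 636
  9370 megaohms = 9370e-3 gigaohms = 9.37
Sum: 2.3 + 636 + 9.37 = 647.67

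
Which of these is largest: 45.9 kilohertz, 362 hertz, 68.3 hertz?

45.9 kilohertz

45.9 kilohertz = 45900 hertz
362 hertz = 362 hertz
68.3 hertz = 68.3 hertz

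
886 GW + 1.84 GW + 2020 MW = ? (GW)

889.86 GW

In GW:
  886 GW → 886
  1.84 GW → 1.84
  2020 MW = 2020 × 10⁻³ GW = 2.02
Sum: 886 + 1.84 + 2.02 = 889.86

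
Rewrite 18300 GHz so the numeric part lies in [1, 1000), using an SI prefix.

= 18.3 × 10^12 Hz; 10^12 is tera.

18.3 THz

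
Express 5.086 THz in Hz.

5086000000000 Hz

tera = 10¹², (no prefix) = 10⁰; factor is 10¹².
5.086 × 10¹² = 5086000000000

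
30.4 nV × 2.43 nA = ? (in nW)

0.000000073872 nW

30.4 × 10⁻⁹ × 2.43 × 10⁻⁹ = 73.872 × 10⁻¹⁸ W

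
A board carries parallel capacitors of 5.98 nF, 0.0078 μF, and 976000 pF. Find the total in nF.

In nF:
  5.98 nF → 5.98
  0.0078 μF = 0.0078 × 10³ nF = 7.8
  976000 pF = 976000 × 10⁻³ nF = 976
Sum: 5.98 + 7.8 + 976 = 989.78

989.78 nF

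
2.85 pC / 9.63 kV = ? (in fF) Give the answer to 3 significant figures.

0.296 fF

(2.85e-12) / (9.63e3) = 0.29595e-15 F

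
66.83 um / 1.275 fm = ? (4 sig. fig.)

(66.83e-6) / (1.275e-15) = 52.416e9

52420000000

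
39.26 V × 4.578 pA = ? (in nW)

0.17973228 nW

39.26 × 4.578 × 10⁻¹² = 179.73228 × 10⁻¹² W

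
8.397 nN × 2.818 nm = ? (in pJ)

0.000023662746 pJ

8.397 × 10⁻⁹ × 2.818 × 10⁻⁹ = 23.662746 × 10⁻¹⁸ J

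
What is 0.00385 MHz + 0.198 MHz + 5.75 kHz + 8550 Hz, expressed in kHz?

In kHz:
  0.00385 MHz = 0.00385 × 10^3 kHz = 3.85
  0.198 MHz = 0.198 × 10^3 kHz = 198
  5.75 kHz → 5.75
  8550 Hz = 8550 × 10^-3 kHz = 8.55
Sum: 3.85 + 198 + 5.75 + 8.55 = 216.15

216.15 kHz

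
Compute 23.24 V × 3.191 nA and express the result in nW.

23.24 × 3.191e-9 = 74.15884e-9 W

74.15884 nW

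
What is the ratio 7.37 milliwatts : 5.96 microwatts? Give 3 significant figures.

(7.37 × 10⁻³) / (5.96 × 10⁻⁶) = 1.237 × 10³

1240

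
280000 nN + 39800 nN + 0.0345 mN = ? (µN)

In µN:
  280000 nN = 280000 × 10^-3 µN = 280
  39800 nN = 39800 × 10^-3 µN = 39.8
  0.0345 mN = 0.0345 × 10^3 µN = 34.5
Sum: 280 + 39.8 + 34.5 = 354.3

354.3 µN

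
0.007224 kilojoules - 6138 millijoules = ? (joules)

In joules:
  0.007224 kilojoules = 0.007224 × 10³ joules = 7.224
  6138 millijoules = 6138 × 10⁻³ joules = 6.138
Difference: 7.224 - 6.138 = 1.086

1.086 joules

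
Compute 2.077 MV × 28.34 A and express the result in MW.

58.86218 MW

2.077 × 10⁶ × 28.34 = 58.86218 × 10⁶ W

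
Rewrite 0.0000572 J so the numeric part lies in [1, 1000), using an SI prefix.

57.2 μJ

= 57.2 × 10⁻⁶ J; 10⁻⁶ is micro.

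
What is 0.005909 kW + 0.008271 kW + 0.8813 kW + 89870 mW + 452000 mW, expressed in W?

In W:
  0.005909 kW = 0.005909e3 W = 5.909
  0.008271 kW = 0.008271e3 W = 8.271
  0.8813 kW = 0.8813e3 W = 881.3
  89870 mW = 89870e-3 W = 89.87
  452000 mW = 452000e-3 W = 452
Sum: 5.909 + 8.271 + 881.3 + 89.87 + 452 = 1437.35

1437.35 W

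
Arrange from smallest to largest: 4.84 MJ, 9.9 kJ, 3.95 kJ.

4.84 MJ = 4840000 J
9.9 kJ = 9900 J
3.95 kJ = 3950 J

3.95 kJ < 9.9 kJ < 4.84 MJ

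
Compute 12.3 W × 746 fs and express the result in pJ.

12.3 × 746e-15 = 9175.8e-15 J

9.1758 pJ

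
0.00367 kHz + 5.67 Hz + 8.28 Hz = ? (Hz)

17.62 Hz

In Hz:
  0.00367 kHz = 0.00367 × 10³ Hz = 3.67
  5.67 Hz → 5.67
  8.28 Hz → 8.28
Sum: 3.67 + 5.67 + 8.28 = 17.62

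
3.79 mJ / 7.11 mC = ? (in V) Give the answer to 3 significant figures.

0.533 V

(3.79 × 10^-3) / (7.11 × 10^-3) = 0.53305 V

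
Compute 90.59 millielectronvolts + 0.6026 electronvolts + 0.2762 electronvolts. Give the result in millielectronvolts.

969.39 millielectronvolts

In millielectronvolts:
  90.59 millielectronvolts → 90.59
  0.6026 electronvolts = 0.6026e3 millielectronvolts = 602.6
  0.2762 electronvolts = 0.2762e3 millielectronvolts = 276.2
Sum: 90.59 + 602.6 + 276.2 = 969.39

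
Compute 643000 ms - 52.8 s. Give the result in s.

In s:
  643000 ms = 643000e-3 s = 643
  52.8 s → 52.8
Difference: 643 - 52.8 = 590.2

590.2 s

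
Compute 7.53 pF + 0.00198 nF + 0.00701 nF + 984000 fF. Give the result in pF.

1000.52 pF

In pF:
  7.53 pF → 7.53
  0.00198 nF = 0.00198e3 pF = 1.98
  0.00701 nF = 0.00701e3 pF = 7.01
  984000 fF = 984000e-3 pF = 984
Sum: 7.53 + 1.98 + 7.01 + 984 = 1000.52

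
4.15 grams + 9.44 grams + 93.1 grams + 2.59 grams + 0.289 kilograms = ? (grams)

In grams:
  4.15 grams → 4.15
  9.44 grams → 9.44
  93.1 grams → 93.1
  2.59 grams → 2.59
  0.289 kilograms = 0.289e3 grams = 289
Sum: 4.15 + 9.44 + 93.1 + 2.59 + 289 = 398.28

398.28 grams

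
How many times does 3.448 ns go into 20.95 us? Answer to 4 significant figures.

6076

(20.95e-6) / (3.448e-9) = 6.076e3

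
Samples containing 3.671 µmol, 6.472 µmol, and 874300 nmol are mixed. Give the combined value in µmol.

884.443 µmol

In µmol:
  3.671 µmol → 3.671
  6.472 µmol → 6.472
  874300 nmol = 874300 × 10^-3 µmol = 874.3
Sum: 3.671 + 6.472 + 874.3 = 884.443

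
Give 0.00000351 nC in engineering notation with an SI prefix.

3.51 fC

= 3.51 × 10⁻¹⁵ C; 10⁻¹⁵ is femto.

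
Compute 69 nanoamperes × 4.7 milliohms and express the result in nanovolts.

0.3243 nanovolts

69e-9 × 4.7e-3 = 324.3e-12 V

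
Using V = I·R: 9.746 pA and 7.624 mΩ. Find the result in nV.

9.746 × 10^-12 × 7.624 × 10^-3 = 74.303504 × 10^-15 V

0.000074303504 nV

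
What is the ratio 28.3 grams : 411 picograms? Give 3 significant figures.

(28.3) / (411 × 10⁻¹²) = 0.06886 × 10¹²

68900000000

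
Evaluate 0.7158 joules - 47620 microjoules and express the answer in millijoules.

668.18 millijoules

In millijoules:
  0.7158 joules = 0.7158 × 10³ millijoules = 715.8
  47620 microjoules = 47620 × 10⁻³ millijoules = 47.62
Difference: 715.8 - 47.62 = 668.18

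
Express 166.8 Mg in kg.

mega = 10⁶, kilo = 10³; factor is 10³.
166.8 × 10³ = 166800

166800 kg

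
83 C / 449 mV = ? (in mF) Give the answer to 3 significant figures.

(83) / (449 × 10^-3) = 0.18486 × 10^3 F

185000 mF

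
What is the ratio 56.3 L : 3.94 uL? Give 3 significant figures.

14300000

(56.3) / (3.94e-6) = 14.29e6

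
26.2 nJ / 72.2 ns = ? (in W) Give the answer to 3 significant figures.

(26.2e-9) / (72.2e-9) = 0.36288 W

0.363 W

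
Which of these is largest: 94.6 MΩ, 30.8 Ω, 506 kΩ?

94.6 MΩ

94.6 MΩ = 94600000 Ω
30.8 Ω = 30.8 Ω
506 kΩ = 506000 Ω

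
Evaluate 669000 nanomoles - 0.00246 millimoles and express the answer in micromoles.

666.54 micromoles

In micromoles:
  669000 nanomoles = 669000 × 10⁻³ micromoles = 669
  0.00246 millimoles = 0.00246 × 10³ micromoles = 2.46
Difference: 669 - 2.46 = 666.54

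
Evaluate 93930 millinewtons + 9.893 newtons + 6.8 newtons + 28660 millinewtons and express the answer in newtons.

139.283 newtons

In newtons:
  93930 millinewtons = 93930 × 10⁻³ newtons = 93.93
  9.893 newtons → 9.893
  6.8 newtons → 6.8
  28660 millinewtons = 28660 × 10⁻³ newtons = 28.66
Sum: 93.93 + 9.893 + 6.8 + 28.66 = 139.283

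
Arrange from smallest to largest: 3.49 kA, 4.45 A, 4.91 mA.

3.49 kA = 3490 A
4.45 A = 4.45 A
4.91 mA = 0.00491 A

4.91 mA < 4.45 A < 3.49 kA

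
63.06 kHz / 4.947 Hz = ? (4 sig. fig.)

12750

(63.06 × 10³) / (4.947) = 12.747 × 10³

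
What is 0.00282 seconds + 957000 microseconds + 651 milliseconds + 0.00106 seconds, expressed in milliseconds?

1611.88 milliseconds

In milliseconds:
  0.00282 seconds = 0.00282 × 10³ milliseconds = 2.82
  957000 microseconds = 957000 × 10⁻³ milliseconds = 957
  651 milliseconds → 651
  0.00106 seconds = 0.00106 × 10³ milliseconds = 1.06
Sum: 2.82 + 957 + 651 + 1.06 = 1611.88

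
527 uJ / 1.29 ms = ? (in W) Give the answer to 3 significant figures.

(527 × 10⁻⁶) / (1.29 × 10⁻³) = 408.53 × 10⁻³ W

0.409 W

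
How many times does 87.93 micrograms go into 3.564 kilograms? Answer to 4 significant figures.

(3.564e3) / (87.93e-6) = 0.040532e9

40530000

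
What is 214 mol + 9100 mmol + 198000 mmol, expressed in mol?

421.1 mol

In mol:
  214 mol → 214
  9100 mmol = 9100 × 10⁻³ mol = 9.1
  198000 mmol = 198000 × 10⁻³ mol = 198
Sum: 214 + 9.1 + 198 = 421.1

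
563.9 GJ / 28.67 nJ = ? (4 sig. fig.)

19670000000000000000

(563.9 × 10⁹) / (28.67 × 10⁻⁹) = 19.669 × 10¹⁸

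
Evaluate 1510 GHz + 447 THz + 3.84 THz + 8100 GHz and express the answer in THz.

In THz:
  1510 GHz = 1510e-3 THz = 1.51
  447 THz → 447
  3.84 THz → 3.84
  8100 GHz = 8100e-3 THz = 8.1
Sum: 1.51 + 447 + 3.84 + 8.1 = 460.45

460.45 THz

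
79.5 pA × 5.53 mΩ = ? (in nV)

0.000439635 nV

79.5 × 10^-12 × 5.53 × 10^-3 = 439.635 × 10^-15 V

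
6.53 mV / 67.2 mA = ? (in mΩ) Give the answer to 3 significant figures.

97.2 mΩ

(6.53 × 10⁻³) / (67.2 × 10⁻³) = 0.097173 Ω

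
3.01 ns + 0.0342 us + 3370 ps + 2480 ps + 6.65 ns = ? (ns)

In ns:
  3.01 ns → 3.01
  0.0342 us = 0.0342 × 10³ ns = 34.2
  3370 ps = 3370 × 10⁻³ ns = 3.37
  2480 ps = 2480 × 10⁻³ ns = 2.48
  6.65 ns → 6.65
Sum: 3.01 + 34.2 + 3.37 + 2.48 + 6.65 = 49.71

49.71 ns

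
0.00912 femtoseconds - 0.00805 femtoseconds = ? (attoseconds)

In attoseconds:
  0.00912 femtoseconds = 0.00912e3 attoseconds = 9.12
  0.00805 femtoseconds = 0.00805e3 attoseconds = 8.05
Difference: 9.12 - 8.05 = 1.07

1.07 attoseconds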